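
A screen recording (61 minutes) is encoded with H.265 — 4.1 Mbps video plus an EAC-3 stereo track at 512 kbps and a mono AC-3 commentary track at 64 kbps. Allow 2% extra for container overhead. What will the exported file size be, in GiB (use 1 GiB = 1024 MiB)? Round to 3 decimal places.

61 min = 3660 s
Audio total: 512 + 64 = 576 kbps = 0.576 Mbps.
Total bitrate: 4.1 + 0.576 = 4.676 Mbps.
Stream data: 4.676 Mbps × 3660 s = 17114.2 Mb.
With 2% container overhead: ×1.02.
17,456 Mb = 2,182,055,400 bytes ÷ 1,073,741,824 = 2.032 GiB.

2.032 GiB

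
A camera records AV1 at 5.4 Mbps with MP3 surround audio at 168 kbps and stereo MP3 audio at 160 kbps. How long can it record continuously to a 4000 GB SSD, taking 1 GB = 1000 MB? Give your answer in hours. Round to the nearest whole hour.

1552 hours

Audio total: 168 + 160 = 328 kbps = 0.328 Mbps.
Total bitrate: 5.4 + 0.328 = 5.728 Mbps.
Capacity: 4000 GB = 32,000,000 Mb.
Recording time: 32,000,000 / 5.728 = 5,586,592 s ≈ 1,552 hours.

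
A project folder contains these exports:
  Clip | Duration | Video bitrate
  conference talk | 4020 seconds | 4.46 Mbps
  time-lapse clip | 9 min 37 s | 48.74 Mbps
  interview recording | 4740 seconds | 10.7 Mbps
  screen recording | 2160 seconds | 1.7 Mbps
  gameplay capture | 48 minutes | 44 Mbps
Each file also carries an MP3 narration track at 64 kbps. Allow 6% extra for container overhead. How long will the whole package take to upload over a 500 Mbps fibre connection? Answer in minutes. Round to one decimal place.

8.1 minutes

Audio: 64 kbps = 0.064 Mbps.
conference talk: 4.524 Mbps × 4020 s × 1.06 = 19277.7 Mb
time-lapse clip: 48.804 Mbps × 577 s × 1.06 = 29849.5 Mb
interview recording: 10.764 Mbps × 4740 s × 1.06 = 54082.6 Mb
screen recording: 1.764 Mbps × 2160 s × 1.06 = 4038.9 Mb
gameplay capture: 44.064 Mbps × 2880 s × 1.06 = 134518.6 Mb
Total: 241767.2 Mb = 30220.9 MB.
At 500 Mbps: 241767.2 / 500 = 484 s ≈ 8.06 minutes.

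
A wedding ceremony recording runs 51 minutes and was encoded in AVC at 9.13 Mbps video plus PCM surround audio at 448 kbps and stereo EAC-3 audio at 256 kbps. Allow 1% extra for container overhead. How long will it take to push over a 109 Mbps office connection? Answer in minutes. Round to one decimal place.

4.6 minutes

51 min = 3060 s
Audio total: 448 + 256 = 704 kbps = 0.704 Mbps.
Total bitrate: 9.834 Mbps.
File: 9.834 Mbps × 3060 s = 30092.0 Mb.
With 1% container overhead: ×1.01. → 30393.0 Mb.
At 109 Mbps: 30393.0 / 109 = 278.8 s ≈ 4.65 minutes.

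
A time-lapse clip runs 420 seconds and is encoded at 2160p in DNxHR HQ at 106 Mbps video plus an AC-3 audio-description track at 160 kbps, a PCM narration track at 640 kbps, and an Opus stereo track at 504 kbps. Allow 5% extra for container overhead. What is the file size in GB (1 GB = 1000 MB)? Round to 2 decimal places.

5.92 GB

Audio total: 160 + 640 + 504 = 1304 kbps = 1.304 Mbps.
Total bitrate: 106 + 1.304 = 107.304 Mbps.
Stream data: 107.304 Mbps × 420 s = 45067.7 Mb.
With 5% container overhead: ×1.05.
47,321 Mb ÷ 8 = 5,915 MB → 5.915 GB.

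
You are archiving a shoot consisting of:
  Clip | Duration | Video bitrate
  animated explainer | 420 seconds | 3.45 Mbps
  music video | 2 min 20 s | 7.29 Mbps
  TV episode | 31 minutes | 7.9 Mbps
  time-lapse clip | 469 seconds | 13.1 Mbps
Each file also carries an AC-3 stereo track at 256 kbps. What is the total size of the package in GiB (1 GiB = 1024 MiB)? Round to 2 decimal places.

2.80 GiB

Audio: 256 kbps = 0.256 Mbps.
animated explainer: 3.706 Mbps × 420 s = 1556.5 Mb
music video: 7.546 Mbps × 140 s = 1056.4 Mb
TV episode: 8.156 Mbps × 1860 s = 15170.2 Mb
time-lapse clip: 13.356 Mbps × 469 s = 6264.0 Mb
Total: 24047.1 Mb = 3005.9 MB.
= 2.799 GiB.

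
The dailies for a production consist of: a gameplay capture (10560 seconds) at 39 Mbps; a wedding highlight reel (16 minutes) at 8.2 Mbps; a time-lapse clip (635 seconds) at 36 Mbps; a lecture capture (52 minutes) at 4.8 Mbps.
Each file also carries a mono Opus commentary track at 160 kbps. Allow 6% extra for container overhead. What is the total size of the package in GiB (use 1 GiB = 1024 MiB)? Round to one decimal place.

56.8 GiB

Audio: 160 kbps = 0.160 Mbps.
gameplay capture: 39.160 Mbps × 10560 s × 1.06 = 438341.4 Mb
wedding highlight reel: 8.360 Mbps × 960 s × 1.06 = 8507.1 Mb
time-lapse clip: 36.160 Mbps × 635 s × 1.06 = 24339.3 Mb
lecture capture: 4.960 Mbps × 3120 s × 1.06 = 16403.7 Mb
Total: 487591.5 Mb = 60948.9 MB.
= 56.76 GiB.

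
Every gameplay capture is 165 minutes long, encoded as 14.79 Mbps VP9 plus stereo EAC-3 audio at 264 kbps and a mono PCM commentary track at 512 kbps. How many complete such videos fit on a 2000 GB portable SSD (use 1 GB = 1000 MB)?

165 min = 9900 s
Audio total: 264 + 512 = 776 kbps = 0.776 Mbps.
Total bitrate: 15.566 Mbps.
Per item: 15.566 Mbps × 9900 s = 154,103 Mb = 19,263 MB.
Capacity: 2000 GB = 16,000,000 Mb; 103.83 items → 103 complete.

103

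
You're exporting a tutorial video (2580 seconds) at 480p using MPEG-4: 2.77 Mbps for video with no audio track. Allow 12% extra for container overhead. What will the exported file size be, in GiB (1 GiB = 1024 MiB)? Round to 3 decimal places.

0.932 GiB

Total bitrate: 2.77 Mbps.
Stream data: 2.770 Mbps × 2580 s = 7146.6 Mb.
With 12% container overhead: ×1.12.
8,004 Mb = 1,000,524,000 bytes ÷ 1,073,741,824 = 0.9318 GiB.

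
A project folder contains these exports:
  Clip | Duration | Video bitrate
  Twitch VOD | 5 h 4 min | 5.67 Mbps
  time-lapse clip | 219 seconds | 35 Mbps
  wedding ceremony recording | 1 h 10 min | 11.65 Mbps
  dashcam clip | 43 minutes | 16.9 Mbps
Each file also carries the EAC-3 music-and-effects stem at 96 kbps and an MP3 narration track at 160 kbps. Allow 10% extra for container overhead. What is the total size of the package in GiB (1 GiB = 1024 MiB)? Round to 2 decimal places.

Audio total: 96 + 160 = 256 kbps = 0.256 Mbps.
Twitch VOD: 5.926 Mbps × 18240 s × 1.10 = 118899.3 Mb
time-lapse clip: 35.256 Mbps × 219 s × 1.10 = 8493.2 Mb
wedding ceremony recording: 11.906 Mbps × 4200 s × 1.10 = 55005.7 Mb
dashcam clip: 17.156 Mbps × 2580 s × 1.10 = 48688.7 Mb
Total: 231086.9 Mb = 28885.9 MB.
= 26.90 GiB.

26.90 GiB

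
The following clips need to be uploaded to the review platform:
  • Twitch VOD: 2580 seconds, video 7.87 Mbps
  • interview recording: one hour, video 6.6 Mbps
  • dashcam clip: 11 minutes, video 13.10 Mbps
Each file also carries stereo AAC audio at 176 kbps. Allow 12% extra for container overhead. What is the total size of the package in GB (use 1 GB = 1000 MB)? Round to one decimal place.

Audio: 176 kbps = 0.176 Mbps.
Twitch VOD: 8.046 Mbps × 2580 s × 1.12 = 23249.7 Mb
interview recording: 6.776 Mbps × 3600 s × 1.12 = 27320.8 Mb
dashcam clip: 13.276 Mbps × 660 s × 1.12 = 9813.6 Mb
Total: 60384.2 Mb = 7548.0 MB.
= 7.548 GB.

7.5 GB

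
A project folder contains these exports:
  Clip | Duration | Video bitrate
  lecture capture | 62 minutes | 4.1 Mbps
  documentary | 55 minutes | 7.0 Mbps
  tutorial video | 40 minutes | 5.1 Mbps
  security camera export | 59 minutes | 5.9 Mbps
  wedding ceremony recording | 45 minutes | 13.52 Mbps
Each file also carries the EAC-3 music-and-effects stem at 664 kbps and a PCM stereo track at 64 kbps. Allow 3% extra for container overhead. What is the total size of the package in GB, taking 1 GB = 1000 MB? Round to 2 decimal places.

15.37 GB

Audio total: 664 + 64 = 728 kbps = 0.728 Mbps.
lecture capture: 4.828 Mbps × 3720 s × 1.03 = 18499.0 Mb
documentary: 7.728 Mbps × 3300 s × 1.03 = 26267.5 Mb
tutorial video: 5.828 Mbps × 2400 s × 1.03 = 14406.8 Mb
security camera export: 6.628 Mbps × 3540 s × 1.03 = 24167.0 Mb
wedding ceremony recording: 14.248 Mbps × 2700 s × 1.03 = 39623.7 Mb
Total: 122964.0 Mb = 15370.5 MB.
= 15.37 GB.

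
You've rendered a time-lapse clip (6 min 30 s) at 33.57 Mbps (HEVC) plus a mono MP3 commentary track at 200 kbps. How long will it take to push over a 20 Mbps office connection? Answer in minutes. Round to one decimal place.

11.0 minutes

6 min 30 s = 390 s
Audio: 200 kbps = 0.200 Mbps.
Total bitrate: 33.770 Mbps.
File: 33.770 Mbps × 390 s = 13170.3 Mb.
At 20 Mbps: 13170.3 / 20 = 658.5 s ≈ 11 minutes.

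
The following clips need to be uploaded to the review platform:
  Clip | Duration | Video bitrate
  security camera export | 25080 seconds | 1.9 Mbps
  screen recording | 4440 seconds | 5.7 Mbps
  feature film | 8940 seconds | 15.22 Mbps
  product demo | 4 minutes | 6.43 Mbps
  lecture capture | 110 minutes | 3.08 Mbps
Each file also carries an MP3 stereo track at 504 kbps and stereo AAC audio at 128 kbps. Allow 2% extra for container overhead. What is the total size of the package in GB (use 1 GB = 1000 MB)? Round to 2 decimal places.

33.09 GB

Audio total: 504 + 128 = 632 kbps = 0.632 Mbps.
security camera export: 2.532 Mbps × 25080 s × 1.02 = 64772.6 Mb
screen recording: 6.332 Mbps × 4440 s × 1.02 = 28676.4 Mb
feature film: 15.852 Mbps × 8940 s × 1.02 = 144551.2 Mb
product demo: 7.062 Mbps × 240 s × 1.02 = 1728.8 Mb
lecture capture: 3.712 Mbps × 6600 s × 1.02 = 24989.2 Mb
Total: 264718.2 Mb = 33089.8 MB.
= 33.09 GB.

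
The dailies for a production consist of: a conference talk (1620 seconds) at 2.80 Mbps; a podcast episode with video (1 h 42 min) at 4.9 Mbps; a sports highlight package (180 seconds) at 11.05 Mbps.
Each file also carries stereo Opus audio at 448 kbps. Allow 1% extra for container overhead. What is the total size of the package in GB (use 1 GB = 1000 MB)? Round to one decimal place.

Audio: 448 kbps = 0.448 Mbps.
conference talk: 3.248 Mbps × 1620 s × 1.01 = 5314.4 Mb
podcast episode with video: 5.348 Mbps × 6120 s × 1.01 = 33057.1 Mb
sports highlight package: 11.498 Mbps × 180 s × 1.01 = 2090.3 Mb
Total: 40461.8 Mb = 5057.7 MB.
= 5.058 GB.

5.1 GB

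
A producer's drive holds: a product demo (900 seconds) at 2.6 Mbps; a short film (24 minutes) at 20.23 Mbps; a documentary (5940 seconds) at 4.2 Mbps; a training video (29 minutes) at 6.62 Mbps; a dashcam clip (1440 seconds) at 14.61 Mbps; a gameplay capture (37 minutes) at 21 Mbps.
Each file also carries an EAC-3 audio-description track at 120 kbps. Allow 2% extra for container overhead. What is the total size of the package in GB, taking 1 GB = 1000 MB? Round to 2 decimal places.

17.50 GB

Audio: 120 kbps = 0.120 Mbps.
product demo: 2.720 Mbps × 900 s × 1.02 = 2497.0 Mb
short film: 20.350 Mbps × 1440 s × 1.02 = 29890.1 Mb
documentary: 4.320 Mbps × 5940 s × 1.02 = 26174.0 Mb
training video: 6.740 Mbps × 1740 s × 1.02 = 11962.2 Mb
dashcam clip: 14.730 Mbps × 1440 s × 1.02 = 21635.4 Mb
gameplay capture: 21.120 Mbps × 2220 s × 1.02 = 47824.1 Mb
Total: 139982.8 Mb = 17497.8 MB.
= 17.50 GB.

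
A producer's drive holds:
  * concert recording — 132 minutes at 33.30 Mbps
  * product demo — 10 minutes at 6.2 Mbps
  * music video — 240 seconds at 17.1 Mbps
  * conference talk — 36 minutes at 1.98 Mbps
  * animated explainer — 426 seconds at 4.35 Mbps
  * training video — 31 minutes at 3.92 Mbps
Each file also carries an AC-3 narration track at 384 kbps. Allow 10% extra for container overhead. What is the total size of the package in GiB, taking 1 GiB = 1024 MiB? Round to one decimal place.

Audio: 384 kbps = 0.384 Mbps.
concert recording: 33.684 Mbps × 7920 s × 1.10 = 293455.0 Mb
product demo: 6.584 Mbps × 600 s × 1.10 = 4345.4 Mb
music video: 17.484 Mbps × 240 s × 1.10 = 4615.8 Mb
conference talk: 2.364 Mbps × 2160 s × 1.10 = 5616.9 Mb
animated explainer: 4.734 Mbps × 426 s × 1.10 = 2218.4 Mb
training video: 4.304 Mbps × 1860 s × 1.10 = 8806.0 Mb
Total: 319057.4 Mb = 39882.2 MB.
= 37.14 GiB.

37.1 GiB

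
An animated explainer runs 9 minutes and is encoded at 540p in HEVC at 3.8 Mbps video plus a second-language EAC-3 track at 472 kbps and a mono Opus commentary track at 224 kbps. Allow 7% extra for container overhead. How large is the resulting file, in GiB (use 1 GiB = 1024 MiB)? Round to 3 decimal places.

9 min = 540 s
Audio total: 472 + 224 = 696 kbps = 0.696 Mbps.
Total bitrate: 3.8 + 0.696 = 4.496 Mbps.
Stream data: 4.496 Mbps × 540 s = 2427.8 Mb.
With 7% container overhead: ×1.07.
2,598 Mb = 324,723,600 bytes ÷ 1,073,741,824 = 0.3024 GiB.

0.302 GiB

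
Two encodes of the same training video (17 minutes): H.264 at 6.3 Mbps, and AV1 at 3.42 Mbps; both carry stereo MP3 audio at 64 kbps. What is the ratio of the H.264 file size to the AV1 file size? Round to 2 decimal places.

1.83

17 min = 1020 s
Audio: 64 kbps = 0.064 Mbps.
H.264: 6.364 Mbps × 1020 s = 6491.3 Mb = 0.756 GiB.
AV1: 3.484 Mbps × 1020 s = 3553.7 Mb = 0.414 GiB.
Ratio: 0.756 / 0.414 = 1.827.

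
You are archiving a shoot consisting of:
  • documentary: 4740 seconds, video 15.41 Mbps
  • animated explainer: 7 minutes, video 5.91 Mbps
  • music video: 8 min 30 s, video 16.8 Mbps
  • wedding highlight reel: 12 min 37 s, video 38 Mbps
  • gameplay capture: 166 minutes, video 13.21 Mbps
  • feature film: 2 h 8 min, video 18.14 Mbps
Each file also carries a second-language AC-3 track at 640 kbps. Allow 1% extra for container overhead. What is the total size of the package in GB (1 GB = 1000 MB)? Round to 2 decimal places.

Audio: 640 kbps = 0.640 Mbps.
documentary: 16.050 Mbps × 4740 s × 1.01 = 76837.8 Mb
animated explainer: 6.550 Mbps × 420 s × 1.01 = 2778.5 Mb
music video: 17.440 Mbps × 510 s × 1.01 = 8983.3 Mb
wedding highlight reel: 38.640 Mbps × 757 s × 1.01 = 29543.0 Mb
gameplay capture: 13.850 Mbps × 9960 s × 1.01 = 139325.5 Mb
feature film: 18.780 Mbps × 7680 s × 1.01 = 145672.7 Mb
Total: 403140.8 Mb = 50392.6 MB.
= 50.39 GB.

50.39 GB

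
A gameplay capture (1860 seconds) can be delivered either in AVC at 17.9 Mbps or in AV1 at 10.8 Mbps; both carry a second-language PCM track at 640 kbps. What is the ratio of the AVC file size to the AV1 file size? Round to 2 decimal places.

1.62

Audio: 640 kbps = 0.640 Mbps.
AVC: 18.540 Mbps × 1860 s = 34484.4 Mb = 4.015 GiB.
AV1: 11.440 Mbps × 1860 s = 21278.4 Mb = 2.477 GiB.
Ratio: 4.015 / 2.477 = 1.621.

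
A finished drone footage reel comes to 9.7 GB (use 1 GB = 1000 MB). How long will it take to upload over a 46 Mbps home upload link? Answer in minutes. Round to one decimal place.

File: 9.7 GB = 77600.0 Mb.
At 46 Mbps: 77600.0 / 46 = 1687.0 s ≈ 28.1 minutes.

28.1 minutes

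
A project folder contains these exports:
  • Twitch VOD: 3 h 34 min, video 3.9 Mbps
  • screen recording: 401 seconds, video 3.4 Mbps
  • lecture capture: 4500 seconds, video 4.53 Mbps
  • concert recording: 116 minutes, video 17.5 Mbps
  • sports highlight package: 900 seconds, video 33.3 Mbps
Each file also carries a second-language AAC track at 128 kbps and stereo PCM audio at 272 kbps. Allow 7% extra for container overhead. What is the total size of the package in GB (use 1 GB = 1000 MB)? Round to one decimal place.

Audio total: 128 + 272 = 400 kbps = 0.400 Mbps.
Twitch VOD: 4.300 Mbps × 12840 s × 1.07 = 59076.8 Mb
screen recording: 3.800 Mbps × 401 s × 1.07 = 1630.5 Mb
lecture capture: 4.930 Mbps × 4500 s × 1.07 = 23738.0 Mb
concert recording: 17.900 Mbps × 6960 s × 1.07 = 133304.9 Mb
sports highlight package: 33.700 Mbps × 900 s × 1.07 = 32453.1 Mb
Total: 250203.2 Mb = 31275.4 MB.
= 31.28 GB.

31.3 GB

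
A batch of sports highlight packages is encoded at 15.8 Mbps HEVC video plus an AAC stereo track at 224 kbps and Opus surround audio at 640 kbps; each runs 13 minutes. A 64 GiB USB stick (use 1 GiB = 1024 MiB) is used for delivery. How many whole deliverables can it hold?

13 min = 780 s
Audio total: 224 + 640 = 864 kbps = 0.864 Mbps.
Total bitrate: 16.664 Mbps.
Per item: 16.664 Mbps × 780 s = 12,998 Mb = 1,625 MB.
Capacity: 64 GiB = 549,756 Mb; 42.30 items → 42 complete.

42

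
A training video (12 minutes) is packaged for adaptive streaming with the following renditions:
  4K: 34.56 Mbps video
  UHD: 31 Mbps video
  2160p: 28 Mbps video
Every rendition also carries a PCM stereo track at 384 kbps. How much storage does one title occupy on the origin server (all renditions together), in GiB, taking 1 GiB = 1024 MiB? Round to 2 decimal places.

7.94 GiB

12 min = 720 s
Audio: 384 kbps = 0.384 Mbps.
Sum of rendition bitrates: (34.56+0.384) + (31+0.384) + (28+0.384) = 94.712 Mbps.
× 720 s = 68,193 Mb = 8,524 MB = 7.939 GiB.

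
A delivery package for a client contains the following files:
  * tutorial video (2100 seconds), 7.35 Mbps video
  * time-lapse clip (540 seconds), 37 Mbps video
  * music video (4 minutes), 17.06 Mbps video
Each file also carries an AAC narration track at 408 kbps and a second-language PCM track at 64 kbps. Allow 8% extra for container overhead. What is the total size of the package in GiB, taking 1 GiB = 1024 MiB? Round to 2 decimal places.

5.14 GiB

Audio total: 408 + 64 = 472 kbps = 0.472 Mbps.
tutorial video: 7.822 Mbps × 2100 s × 1.08 = 17740.3 Mb
time-lapse clip: 37.472 Mbps × 540 s × 1.08 = 21853.7 Mb
music video: 17.532 Mbps × 240 s × 1.08 = 4544.3 Mb
Total: 44138.3 Mb = 5517.3 MB.
= 5.138 GiB.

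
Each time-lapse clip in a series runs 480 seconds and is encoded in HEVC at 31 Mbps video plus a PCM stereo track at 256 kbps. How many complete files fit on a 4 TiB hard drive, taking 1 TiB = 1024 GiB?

Audio: 256 kbps = 0.256 Mbps.
Total bitrate: 31.256 Mbps.
Per item: 31.256 Mbps × 480 s = 15,003 Mb = 1,875 MB.
Capacity: 4 TiB = 35,184,372 Mb; 2345.17 items → 2345 complete.

2345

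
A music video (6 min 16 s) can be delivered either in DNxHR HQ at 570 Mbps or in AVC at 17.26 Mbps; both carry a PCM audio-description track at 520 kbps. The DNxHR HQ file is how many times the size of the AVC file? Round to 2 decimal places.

32.09

6 min 16 s = 376 s
Audio: 520 kbps = 0.520 Mbps.
DNxHR HQ: 570.520 Mbps × 376 s = 214515.5 Mb = 26.814 GB.
AVC: 17.780 Mbps × 376 s = 6685.3 Mb = 0.836 GB.
Ratio: 26.814 / 0.836 = 32.088.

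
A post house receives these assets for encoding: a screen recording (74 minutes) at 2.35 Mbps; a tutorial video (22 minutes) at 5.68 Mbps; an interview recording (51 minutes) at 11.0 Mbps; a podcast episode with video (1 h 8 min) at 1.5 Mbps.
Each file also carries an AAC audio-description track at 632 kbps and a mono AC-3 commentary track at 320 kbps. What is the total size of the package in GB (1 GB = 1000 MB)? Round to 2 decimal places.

Audio total: 632 + 320 = 952 kbps = 0.952 Mbps.
screen recording: 3.302 Mbps × 4440 s = 14660.9 Mb
tutorial video: 6.632 Mbps × 1320 s = 8754.2 Mb
interview recording: 11.952 Mbps × 3060 s = 36573.1 Mb
podcast episode with video: 2.452 Mbps × 4080 s = 10004.2 Mb
Total: 69992.4 Mb = 8749.0 MB.
= 8.749 GB.

8.75 GB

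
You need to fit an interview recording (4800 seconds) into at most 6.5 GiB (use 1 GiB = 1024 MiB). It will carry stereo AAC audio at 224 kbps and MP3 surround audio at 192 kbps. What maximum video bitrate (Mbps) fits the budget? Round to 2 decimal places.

Budget: 6.5 GiB = 55834.6 Mb.
Total bitrate budget: 55834.6 Mb / 4800 s = 11.632 Mbps.
Audio total: 224 + 192 = 416 kbps = 0.416 Mbps.
Video: 11.632 − 0.416 = 11.216 Mbps.

11.22 Mbps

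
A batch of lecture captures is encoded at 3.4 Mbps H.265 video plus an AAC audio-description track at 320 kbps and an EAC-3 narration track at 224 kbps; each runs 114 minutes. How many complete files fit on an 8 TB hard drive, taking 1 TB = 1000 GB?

2372

114 min = 6840 s
Audio total: 320 + 224 = 544 kbps = 0.544 Mbps.
Total bitrate: 3.944 Mbps.
Per item: 3.944 Mbps × 6840 s = 26,977 Mb = 3,372 MB.
Capacity: 8 TB = 64,000,000 Mb; 2372.39 items → 2372 complete.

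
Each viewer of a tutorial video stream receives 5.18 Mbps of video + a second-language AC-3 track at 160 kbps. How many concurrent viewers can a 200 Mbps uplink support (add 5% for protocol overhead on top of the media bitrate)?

Audio: 160 kbps = 0.160 Mbps.
Per-viewer media rate: 5.340 Mbps.
On the wire with 5% overhead: 5.607 Mbps.
200 Mbps = 200.0 Mbps; 200.0 / 5.607 = 35.67 → 35 viewers.

35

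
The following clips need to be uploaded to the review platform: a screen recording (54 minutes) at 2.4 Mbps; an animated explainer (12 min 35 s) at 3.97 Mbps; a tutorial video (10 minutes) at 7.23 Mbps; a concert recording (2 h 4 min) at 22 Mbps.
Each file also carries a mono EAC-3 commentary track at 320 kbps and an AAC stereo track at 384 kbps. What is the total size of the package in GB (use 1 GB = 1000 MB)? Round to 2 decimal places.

23.41 GB

Audio total: 320 + 384 = 704 kbps = 0.704 Mbps.
screen recording: 3.104 Mbps × 3240 s = 10057.0 Mb
animated explainer: 4.674 Mbps × 755 s = 3528.9 Mb
tutorial video: 7.934 Mbps × 600 s = 4760.4 Mb
concert recording: 22.704 Mbps × 7440 s = 168917.8 Mb
Total: 187264.0 Mb = 23408.0 MB.
= 23.41 GB.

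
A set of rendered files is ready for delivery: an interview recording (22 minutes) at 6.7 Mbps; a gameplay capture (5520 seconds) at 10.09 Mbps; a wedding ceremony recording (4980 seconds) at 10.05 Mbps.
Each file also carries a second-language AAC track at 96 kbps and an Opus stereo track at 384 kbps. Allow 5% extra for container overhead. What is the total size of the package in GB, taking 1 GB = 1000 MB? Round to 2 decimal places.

15.78 GB

Audio total: 96 + 384 = 480 kbps = 0.480 Mbps.
interview recording: 7.180 Mbps × 1320 s × 1.05 = 9951.5 Mb
gameplay capture: 10.570 Mbps × 5520 s × 1.05 = 61263.7 Mb
wedding ceremony recording: 10.530 Mbps × 4980 s × 1.05 = 55061.4 Mb
Total: 126276.6 Mb = 15784.6 MB.
= 15.78 GB.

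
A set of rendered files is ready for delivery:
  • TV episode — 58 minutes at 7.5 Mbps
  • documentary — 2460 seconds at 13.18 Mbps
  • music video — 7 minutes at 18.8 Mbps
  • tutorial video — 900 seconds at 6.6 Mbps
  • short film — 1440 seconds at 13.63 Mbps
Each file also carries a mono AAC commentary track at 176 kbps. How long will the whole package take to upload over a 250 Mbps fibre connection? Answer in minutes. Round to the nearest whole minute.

6 minutes

Audio: 176 kbps = 0.176 Mbps.
TV episode: 7.676 Mbps × 3480 s = 26712.5 Mb
documentary: 13.356 Mbps × 2460 s = 32855.8 Mb
music video: 18.976 Mbps × 420 s = 7969.9 Mb
tutorial video: 6.776 Mbps × 900 s = 6098.4 Mb
short film: 13.806 Mbps × 1440 s = 19880.6 Mb
Total: 93517.2 Mb = 11689.6 MB.
At 250 Mbps: 93517.2 / 250 = 374 s ≈ 6.23 minutes.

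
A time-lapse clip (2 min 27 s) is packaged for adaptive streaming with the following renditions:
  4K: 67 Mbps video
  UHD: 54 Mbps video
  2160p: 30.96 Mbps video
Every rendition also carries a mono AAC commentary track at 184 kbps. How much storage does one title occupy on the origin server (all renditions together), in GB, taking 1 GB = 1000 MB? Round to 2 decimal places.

2 min 27 s = 147 s
Audio: 184 kbps = 0.184 Mbps.
Sum of rendition bitrates: (67+0.184) + (54+0.184) + (30.96+0.184) = 152.512 Mbps.
× 147 s = 22,419 Mb = 2,802 MB = 2.802 GB.

2.80 GB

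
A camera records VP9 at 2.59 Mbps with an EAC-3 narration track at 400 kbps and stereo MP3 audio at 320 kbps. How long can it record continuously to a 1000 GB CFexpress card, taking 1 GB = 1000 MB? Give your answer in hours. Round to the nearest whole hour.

Audio total: 400 + 320 = 720 kbps = 0.720 Mbps.
Total bitrate: 2.59 + 0.720 = 3.310 Mbps.
Capacity: 1000 GB = 8,000,000 Mb.
Recording time: 8,000,000 / 3.310 = 2,416,918 s ≈ 671 hours.

671 hours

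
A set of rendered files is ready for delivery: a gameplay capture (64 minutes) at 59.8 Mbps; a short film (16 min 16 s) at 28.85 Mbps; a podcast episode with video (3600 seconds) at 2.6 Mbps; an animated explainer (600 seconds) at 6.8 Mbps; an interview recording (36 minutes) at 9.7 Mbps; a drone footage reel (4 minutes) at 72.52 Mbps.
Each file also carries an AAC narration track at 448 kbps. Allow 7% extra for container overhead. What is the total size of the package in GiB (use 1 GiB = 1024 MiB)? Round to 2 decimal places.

Audio: 448 kbps = 0.448 Mbps.
gameplay capture: 60.248 Mbps × 3840 s × 1.07 = 247547.0 Mb
short film: 29.298 Mbps × 976 s × 1.07 = 30596.5 Mb
podcast episode with video: 3.048 Mbps × 3600 s × 1.07 = 11740.9 Mb
animated explainer: 7.248 Mbps × 600 s × 1.07 = 4653.2 Mb
interview recording: 10.148 Mbps × 2160 s × 1.07 = 23454.1 Mb
drone footage reel: 72.968 Mbps × 240 s × 1.07 = 18738.2 Mb
Total: 336729.8 Mb = 42091.2 MB.
= 39.20 GiB.

39.20 GiB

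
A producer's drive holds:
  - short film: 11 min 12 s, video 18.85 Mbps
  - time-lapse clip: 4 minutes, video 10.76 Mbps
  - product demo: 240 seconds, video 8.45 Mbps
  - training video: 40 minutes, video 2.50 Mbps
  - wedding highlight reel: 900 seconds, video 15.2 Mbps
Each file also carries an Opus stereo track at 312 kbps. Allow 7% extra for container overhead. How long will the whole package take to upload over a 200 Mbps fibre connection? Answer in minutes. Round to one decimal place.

3.4 minutes

Audio: 312 kbps = 0.312 Mbps.
short film: 19.162 Mbps × 672 s × 1.07 = 13778.2 Mb
time-lapse clip: 11.072 Mbps × 240 s × 1.07 = 2843.3 Mb
product demo: 8.762 Mbps × 240 s × 1.07 = 2250.1 Mb
training video: 2.812 Mbps × 2400 s × 1.07 = 7221.2 Mb
wedding highlight reel: 15.512 Mbps × 900 s × 1.07 = 14938.1 Mb
Total: 41030.9 Mb = 5128.9 MB.
At 200 Mbps: 41030.9 / 200 = 205 s ≈ 3.42 minutes.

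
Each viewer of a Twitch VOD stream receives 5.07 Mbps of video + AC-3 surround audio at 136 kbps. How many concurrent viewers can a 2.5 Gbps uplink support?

Audio: 136 kbps = 0.136 Mbps.
Per-viewer media rate: 5.206 Mbps.
2.5 Gbps = 2,500 Mbps; 2,500 / 5.206 = 480.22 → 480 viewers.

480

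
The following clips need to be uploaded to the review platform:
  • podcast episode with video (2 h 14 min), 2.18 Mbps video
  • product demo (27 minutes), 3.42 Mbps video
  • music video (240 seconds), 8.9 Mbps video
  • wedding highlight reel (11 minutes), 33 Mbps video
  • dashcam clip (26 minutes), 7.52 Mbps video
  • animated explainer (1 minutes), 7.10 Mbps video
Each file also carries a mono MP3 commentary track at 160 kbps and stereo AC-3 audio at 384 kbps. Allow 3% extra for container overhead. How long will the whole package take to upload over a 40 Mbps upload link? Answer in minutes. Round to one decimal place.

Audio total: 160 + 384 = 544 kbps = 0.544 Mbps.
podcast episode with video: 2.724 Mbps × 8040 s × 1.03 = 22558.0 Mb
product demo: 3.964 Mbps × 1620 s × 1.03 = 6614.3 Mb
music video: 9.444 Mbps × 240 s × 1.03 = 2334.6 Mb
wedding highlight reel: 33.544 Mbps × 660 s × 1.03 = 22803.2 Mb
dashcam clip: 8.064 Mbps × 1560 s × 1.03 = 12957.2 Mb
animated explainer: 7.644 Mbps × 60 s × 1.03 = 472.4 Mb
Total: 67739.7 Mb = 8467.5 MB.
At 40 Mbps: 67739.7 / 40 = 1693 s ≈ 28.2 minutes.

28.2 minutes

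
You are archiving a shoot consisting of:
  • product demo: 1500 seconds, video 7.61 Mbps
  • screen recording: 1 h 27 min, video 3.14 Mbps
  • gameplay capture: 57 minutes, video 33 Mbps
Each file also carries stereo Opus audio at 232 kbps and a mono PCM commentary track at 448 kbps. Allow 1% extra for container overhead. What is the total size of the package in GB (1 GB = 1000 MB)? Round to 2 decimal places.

Audio total: 232 + 448 = 680 kbps = 0.680 Mbps.
product demo: 8.290 Mbps × 1500 s × 1.01 = 12559.4 Mb
screen recording: 3.820 Mbps × 5220 s × 1.01 = 20139.8 Mb
gameplay capture: 33.680 Mbps × 3420 s × 1.01 = 116337.5 Mb
Total: 149036.6 Mb = 18629.6 MB.
= 18.63 GB.

18.63 GB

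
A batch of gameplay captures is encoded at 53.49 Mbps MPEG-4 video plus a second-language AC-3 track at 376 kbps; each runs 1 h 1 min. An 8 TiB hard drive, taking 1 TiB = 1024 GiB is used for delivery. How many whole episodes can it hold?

356

1 h 1 min = 61 min = 3660 s
Audio: 376 kbps = 0.376 Mbps.
Total bitrate: 53.866 Mbps.
Per item: 53.866 Mbps × 3660 s = 197,150 Mb = 24,644 MB.
Capacity: 8 TiB = 70,368,744 Mb; 356.93 items → 356 complete.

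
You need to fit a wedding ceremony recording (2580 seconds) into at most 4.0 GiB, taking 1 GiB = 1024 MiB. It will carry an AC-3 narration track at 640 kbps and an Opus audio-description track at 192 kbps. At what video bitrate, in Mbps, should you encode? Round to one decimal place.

Budget: 4.0 GiB = 34359.7 Mb.
Total bitrate budget: 34359.7 Mb / 2580 s = 13.318 Mbps.
Audio total: 640 + 192 = 832 kbps = 0.832 Mbps.
Video: 13.318 − 0.832 = 12.486 Mbps.

12.5 Mbps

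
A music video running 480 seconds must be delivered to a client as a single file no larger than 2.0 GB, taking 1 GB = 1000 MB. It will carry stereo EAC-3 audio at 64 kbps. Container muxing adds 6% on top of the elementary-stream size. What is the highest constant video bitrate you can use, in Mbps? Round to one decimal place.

31.4 Mbps

Budget: 2.0 GB = 16000.0 Mb.
Stream payload after overhead: 16000.0 / 1.06 = 15094.3 Mb.
Total bitrate budget: 15094.3 Mb / 480 s = 31.447 Mbps.
Audio: 64 kbps = 0.064 Mbps.
Video: 31.447 − 0.064 = 31.383 Mbps.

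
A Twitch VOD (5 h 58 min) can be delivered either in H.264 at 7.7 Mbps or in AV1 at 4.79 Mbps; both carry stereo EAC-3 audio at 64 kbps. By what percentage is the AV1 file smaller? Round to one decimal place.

5 h 58 min = 358 min = 21480 s
Audio: 64 kbps = 0.064 Mbps.
H.264: 7.764 Mbps × 21480 s = 166770.7 Mb = 20.846 GB.
AV1: 4.854 Mbps × 21480 s = 104263.9 Mb = 13.033 GB.
Reduction: (1 − 13.033/20.846) × 100 = 37.48%.

37.5%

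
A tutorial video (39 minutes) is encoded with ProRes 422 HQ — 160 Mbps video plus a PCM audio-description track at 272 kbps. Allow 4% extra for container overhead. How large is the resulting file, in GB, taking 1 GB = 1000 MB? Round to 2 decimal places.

48.75 GB

39 min = 2340 s
Audio: 272 kbps = 0.272 Mbps.
Total bitrate: 160 + 0.272 = 160.272 Mbps.
Stream data: 160.272 Mbps × 2340 s = 375036.5 Mb.
With 4% container overhead: ×1.04.
390,038 Mb ÷ 8 = 48,755 MB → 48.75 GB.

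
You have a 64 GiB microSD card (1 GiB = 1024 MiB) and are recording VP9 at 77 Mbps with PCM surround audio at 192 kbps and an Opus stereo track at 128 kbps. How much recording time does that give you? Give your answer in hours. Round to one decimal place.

2.0 hours

Audio total: 192 + 128 = 320 kbps = 0.320 Mbps.
Total bitrate: 77 + 0.320 = 77.320 Mbps.
Capacity: 64 GiB = 549,756 Mb.
Recording time: 549,756 / 77.320 = 7,110 s ≈ 1.98 hours.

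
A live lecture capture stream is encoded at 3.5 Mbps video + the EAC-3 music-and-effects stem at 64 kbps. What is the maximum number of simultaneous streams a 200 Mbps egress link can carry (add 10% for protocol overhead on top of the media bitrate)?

Audio: 64 kbps = 0.064 Mbps.
Per-viewer media rate: 3.564 Mbps.
On the wire with 10% overhead: 3.920 Mbps.
200 Mbps = 200.0 Mbps; 200.0 / 3.920 = 51.02 → 51 viewers.

51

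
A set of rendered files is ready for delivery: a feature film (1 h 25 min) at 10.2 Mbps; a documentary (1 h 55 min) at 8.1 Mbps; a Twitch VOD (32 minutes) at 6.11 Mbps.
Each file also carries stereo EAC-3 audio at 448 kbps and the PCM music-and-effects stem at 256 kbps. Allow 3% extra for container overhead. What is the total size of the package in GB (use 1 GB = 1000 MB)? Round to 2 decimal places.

Audio total: 448 + 256 = 704 kbps = 0.704 Mbps.
feature film: 10.904 Mbps × 5100 s × 1.03 = 57278.7 Mb
documentary: 8.804 Mbps × 6900 s × 1.03 = 62570.0 Mb
Twitch VOD: 6.814 Mbps × 1920 s × 1.03 = 13475.4 Mb
Total: 133324.1 Mb = 16665.5 MB.
= 16.67 GB.

16.67 GB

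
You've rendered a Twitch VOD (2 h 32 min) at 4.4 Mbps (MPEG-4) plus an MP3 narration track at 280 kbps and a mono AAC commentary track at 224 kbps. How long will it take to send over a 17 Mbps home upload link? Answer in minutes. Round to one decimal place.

43.8 minutes

2 h 32 min = 152 min = 9120 s
Audio total: 280 + 224 = 504 kbps = 0.504 Mbps.
Total bitrate: 4.904 Mbps.
File: 4.904 Mbps × 9120 s = 44724.5 Mb.
At 17 Mbps: 44724.5 / 17 = 2630.9 s ≈ 43.8 minutes.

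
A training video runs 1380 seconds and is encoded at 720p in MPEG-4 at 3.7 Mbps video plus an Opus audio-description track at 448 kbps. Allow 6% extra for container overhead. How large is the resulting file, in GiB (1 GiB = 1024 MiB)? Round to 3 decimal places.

0.706 GiB

Audio: 448 kbps = 0.448 Mbps.
Total bitrate: 3.7 + 0.448 = 4.148 Mbps.
Stream data: 4.148 Mbps × 1380 s = 5724.2 Mb.
With 6% container overhead: ×1.06.
6,068 Mb = 758,461,800 bytes ÷ 1,073,741,824 = 0.7064 GiB.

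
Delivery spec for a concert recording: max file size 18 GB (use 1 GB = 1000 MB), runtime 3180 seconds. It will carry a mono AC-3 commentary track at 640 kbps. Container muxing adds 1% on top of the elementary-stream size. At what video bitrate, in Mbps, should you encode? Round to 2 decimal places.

44.19 Mbps

Budget: 18 GB = 144000.0 Mb.
Stream payload after overhead: 144000.0 / 1.01 = 142574.3 Mb.
Total bitrate budget: 142574.3 Mb / 3180 s = 44.835 Mbps.
Audio: 640 kbps = 0.640 Mbps.
Video: 44.835 − 0.640 = 44.195 Mbps.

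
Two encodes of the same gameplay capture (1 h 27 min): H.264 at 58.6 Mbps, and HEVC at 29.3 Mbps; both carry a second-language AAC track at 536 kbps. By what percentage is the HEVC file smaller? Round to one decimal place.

49.5%

1 h 27 min = 87 min = 5220 s
Audio: 536 kbps = 0.536 Mbps.
H.264: 59.136 Mbps × 5220 s = 308689.9 Mb = 38.586 GB.
HEVC: 29.836 Mbps × 5220 s = 155743.9 Mb = 19.468 GB.
Reduction: (1 − 19.468/38.586) × 100 = 49.55%.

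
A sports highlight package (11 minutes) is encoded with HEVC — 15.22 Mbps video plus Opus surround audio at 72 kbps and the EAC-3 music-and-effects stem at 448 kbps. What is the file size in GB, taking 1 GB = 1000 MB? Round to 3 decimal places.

1.299 GB

11 min = 660 s
Audio total: 72 + 448 = 520 kbps = 0.520 Mbps.
Total bitrate: 15.22 + 0.520 = 15.740 Mbps.
Stream data: 15.740 Mbps × 660 s = 10388.4 Mb.
10,388 Mb ÷ 8 = 1,299 MB → 1.299 GB.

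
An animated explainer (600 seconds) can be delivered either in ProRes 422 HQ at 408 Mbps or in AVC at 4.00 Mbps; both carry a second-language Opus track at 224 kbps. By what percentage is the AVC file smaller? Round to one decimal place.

Audio: 224 kbps = 0.224 Mbps.
ProRes 422 HQ: 408.224 Mbps × 600 s = 244934.4 Mb = 28.514 GiB.
AVC: 4.224 Mbps × 600 s = 2534.4 Mb = 0.295 GiB.
Reduction: (1 − 0.295/28.514) × 100 = 98.97%.

99.0%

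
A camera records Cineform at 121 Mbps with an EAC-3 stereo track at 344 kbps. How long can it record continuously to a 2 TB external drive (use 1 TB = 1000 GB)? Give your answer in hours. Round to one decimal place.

Audio: 344 kbps = 0.344 Mbps.
Total bitrate: 121 + 0.344 = 121.344 Mbps.
Capacity: 2 TB = 16,000,000 Mb.
Recording time: 16,000,000 / 121.344 = 131,857 s ≈ 36.6 hours.

36.6 hours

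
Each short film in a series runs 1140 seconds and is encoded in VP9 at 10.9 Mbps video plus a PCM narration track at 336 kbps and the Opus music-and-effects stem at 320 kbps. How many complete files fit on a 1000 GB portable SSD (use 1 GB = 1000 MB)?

Audio total: 336 + 320 = 656 kbps = 0.656 Mbps.
Total bitrate: 11.556 Mbps.
Per item: 11.556 Mbps × 1140 s = 13,174 Mb = 1,647 MB.
Capacity: 1000 GB = 8,000,000 Mb; 607.26 items → 607 complete.

607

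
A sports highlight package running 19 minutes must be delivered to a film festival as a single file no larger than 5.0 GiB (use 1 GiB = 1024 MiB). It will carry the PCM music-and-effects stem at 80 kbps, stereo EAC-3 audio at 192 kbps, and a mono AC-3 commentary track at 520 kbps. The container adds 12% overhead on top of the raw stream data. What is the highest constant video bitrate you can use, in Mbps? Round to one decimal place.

32.8 Mbps

Budget: 5.0 GiB = 42949.7 Mb.
Stream payload after overhead: 42949.7 / 1.12 = 38347.9 Mb.
19 min = 1140 s
Total bitrate budget: 38347.9 Mb / 1140 s = 33.639 Mbps.
Audio total: 80 + 192 + 520 = 792 kbps = 0.792 Mbps.
Video: 33.639 − 0.792 = 32.847 Mbps.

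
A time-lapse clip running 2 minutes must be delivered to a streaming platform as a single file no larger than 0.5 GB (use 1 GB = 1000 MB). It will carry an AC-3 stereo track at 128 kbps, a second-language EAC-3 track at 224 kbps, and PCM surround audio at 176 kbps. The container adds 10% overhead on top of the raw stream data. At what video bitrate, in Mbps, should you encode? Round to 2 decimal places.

29.78 Mbps

Budget: 0.5 GB = 4000.0 Mb.
Stream payload after overhead: 4000.0 / 1.10 = 3636.4 Mb.
2 min = 120 s
Total bitrate budget: 3636.4 Mb / 120 s = 30.303 Mbps.
Audio total: 128 + 224 + 176 = 528 kbps = 0.528 Mbps.
Video: 30.303 − 0.528 = 29.775 Mbps.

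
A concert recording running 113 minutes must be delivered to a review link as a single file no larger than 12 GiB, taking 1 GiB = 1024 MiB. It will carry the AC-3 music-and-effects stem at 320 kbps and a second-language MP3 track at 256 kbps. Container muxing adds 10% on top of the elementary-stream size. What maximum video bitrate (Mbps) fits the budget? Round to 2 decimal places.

13.25 Mbps

Budget: 12 GiB = 103079.2 Mb.
Stream payload after overhead: 103079.2 / 1.10 = 93708.4 Mb.
113 min = 6780 s
Total bitrate budget: 93708.4 Mb / 6780 s = 13.821 Mbps.
Audio total: 320 + 256 = 576 kbps = 0.576 Mbps.
Video: 13.821 − 0.576 = 13.245 Mbps.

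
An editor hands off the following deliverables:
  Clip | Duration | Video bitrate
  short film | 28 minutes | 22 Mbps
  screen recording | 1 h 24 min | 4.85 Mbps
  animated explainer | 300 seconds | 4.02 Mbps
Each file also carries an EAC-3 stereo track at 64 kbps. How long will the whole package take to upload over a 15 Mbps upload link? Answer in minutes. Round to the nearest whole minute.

70 minutes

Audio: 64 kbps = 0.064 Mbps.
short film: 22.064 Mbps × 1680 s = 37067.5 Mb
screen recording: 4.914 Mbps × 5040 s = 24766.6 Mb
animated explainer: 4.084 Mbps × 300 s = 1225.2 Mb
Total: 63059.3 Mb = 7882.4 MB.
At 15 Mbps: 63059.3 / 15 = 4204 s ≈ 70.1 minutes.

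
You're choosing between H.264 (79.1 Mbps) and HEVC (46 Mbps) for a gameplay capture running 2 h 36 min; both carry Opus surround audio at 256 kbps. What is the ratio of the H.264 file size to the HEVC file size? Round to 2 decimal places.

2 h 36 min = 156 min = 9360 s
Audio: 256 kbps = 0.256 Mbps.
H.264: 79.356 Mbps × 9360 s = 742772.2 Mb = 86.470 GiB.
HEVC: 46.256 Mbps × 9360 s = 432956.2 Mb = 50.403 GiB.
Ratio: 86.470 / 50.403 = 1.716.

1.72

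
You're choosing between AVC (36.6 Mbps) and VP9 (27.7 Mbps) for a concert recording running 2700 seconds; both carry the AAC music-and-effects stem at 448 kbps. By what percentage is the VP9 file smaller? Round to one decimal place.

24.0%

Audio: 448 kbps = 0.448 Mbps.
AVC: 37.048 Mbps × 2700 s = 100029.6 Mb = 12.504 GB.
VP9: 28.148 Mbps × 2700 s = 75999.6 Mb = 9.500 GB.
Reduction: (1 − 9.500/12.504) × 100 = 24.02%.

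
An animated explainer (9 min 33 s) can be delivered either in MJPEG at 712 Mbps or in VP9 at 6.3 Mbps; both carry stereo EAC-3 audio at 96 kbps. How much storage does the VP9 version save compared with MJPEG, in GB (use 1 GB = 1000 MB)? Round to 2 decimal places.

9 min 33 s = 573 s
Audio: 96 kbps = 0.096 Mbps.
MJPEG: 712.096 Mbps × 573 s = 408031.0 Mb = 51.004 GB.
VP9: 6.396 Mbps × 573 s = 3664.9 Mb = 0.458 GB.
Saving: 51.004 − 0.458 = 50.546 GB.

50.55 GB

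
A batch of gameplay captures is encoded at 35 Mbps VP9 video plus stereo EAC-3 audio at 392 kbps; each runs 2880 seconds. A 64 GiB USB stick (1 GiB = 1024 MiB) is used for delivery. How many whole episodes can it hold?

5

Audio: 392 kbps = 0.392 Mbps.
Total bitrate: 35.392 Mbps.
Per item: 35.392 Mbps × 2880 s = 101,929 Mb = 12,741 MB.
Capacity: 64 GiB = 549,756 Mb; 5.39 items → 5 complete.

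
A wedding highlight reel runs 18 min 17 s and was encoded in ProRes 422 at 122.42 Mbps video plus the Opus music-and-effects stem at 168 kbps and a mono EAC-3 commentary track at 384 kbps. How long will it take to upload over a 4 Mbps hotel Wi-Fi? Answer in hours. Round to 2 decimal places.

9.37 hours

18 min 17 s = 1097 s
Audio total: 168 + 384 = 552 kbps = 0.552 Mbps.
Total bitrate: 122.972 Mbps.
File: 122.972 Mbps × 1097 s = 134900.3 Mb.
At 4 Mbps: 134900.3 / 4 = 33725.1 s ≈ 9.37 hours.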